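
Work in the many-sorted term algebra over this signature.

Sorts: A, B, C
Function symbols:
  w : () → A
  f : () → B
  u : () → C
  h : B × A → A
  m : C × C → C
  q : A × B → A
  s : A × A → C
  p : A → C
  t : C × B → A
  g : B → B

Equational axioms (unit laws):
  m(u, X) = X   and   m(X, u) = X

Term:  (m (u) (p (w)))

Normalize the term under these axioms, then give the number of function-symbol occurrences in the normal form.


1. (m (u) (p (w)))  →  (p (w))
normal form: (p (w))

size = 2


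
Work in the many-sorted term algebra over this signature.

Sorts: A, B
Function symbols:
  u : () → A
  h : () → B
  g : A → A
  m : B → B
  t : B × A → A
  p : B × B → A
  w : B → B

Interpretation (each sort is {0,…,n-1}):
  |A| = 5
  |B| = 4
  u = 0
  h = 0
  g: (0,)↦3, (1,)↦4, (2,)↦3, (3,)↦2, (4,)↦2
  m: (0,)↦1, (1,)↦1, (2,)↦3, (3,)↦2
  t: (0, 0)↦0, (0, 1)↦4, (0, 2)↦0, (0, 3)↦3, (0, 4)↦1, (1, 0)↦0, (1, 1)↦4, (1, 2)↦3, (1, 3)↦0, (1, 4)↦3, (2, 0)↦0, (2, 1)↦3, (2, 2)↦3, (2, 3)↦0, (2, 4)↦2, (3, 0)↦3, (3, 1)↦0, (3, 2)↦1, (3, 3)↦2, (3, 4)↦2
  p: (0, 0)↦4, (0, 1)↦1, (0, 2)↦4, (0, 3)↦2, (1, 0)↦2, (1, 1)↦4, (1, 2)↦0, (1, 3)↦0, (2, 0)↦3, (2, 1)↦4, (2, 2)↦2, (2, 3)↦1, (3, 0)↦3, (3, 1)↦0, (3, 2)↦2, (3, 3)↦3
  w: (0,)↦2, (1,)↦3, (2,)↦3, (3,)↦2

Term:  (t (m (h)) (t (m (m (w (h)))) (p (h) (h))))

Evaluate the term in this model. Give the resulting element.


  h = 0
  (m (h)) = m(0,) = 1
  h = 0
  (w (h)) = w(0,) = 2
  (m (w (h))) = m(2,) = 3
  (m (m (w (h)))) = m(3,) = 2
  h = 0
  h = 0
  (p (h) (h)) = p(0, 0) = 4
  (t (m (m (w (h)))) (p (h) (h))) = t(2, 4) = 2
  (t (m (h)) (t (m (m (w (h)))) (p (h) (h)))) = t(1, 2) = 3

value = 3


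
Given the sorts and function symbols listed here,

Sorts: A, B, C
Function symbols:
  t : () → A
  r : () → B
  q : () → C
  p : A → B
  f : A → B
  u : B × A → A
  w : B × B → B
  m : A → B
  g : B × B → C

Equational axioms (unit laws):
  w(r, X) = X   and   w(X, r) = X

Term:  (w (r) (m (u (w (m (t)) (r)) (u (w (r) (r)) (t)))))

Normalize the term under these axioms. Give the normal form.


1. (w (r) (m (u (w (m (t)) (r)) (u (w (r) (r)) (t)))))  →  (m (u (w (m (t)) (r)) (u (w (r) (r)) (t))))
2. (m (u (w (m (t)) (r)) (u (w (r) (r)) (t))))  →  (m (u (m (t)) (u (w (r) (r)) (t))))
3. (m (u (m (t)) (u (w (r) (r)) (t))))  →  (m (u (m (t)) (u (r) (t))))

normal form = (m (u (m (t)) (u (r) (t))))


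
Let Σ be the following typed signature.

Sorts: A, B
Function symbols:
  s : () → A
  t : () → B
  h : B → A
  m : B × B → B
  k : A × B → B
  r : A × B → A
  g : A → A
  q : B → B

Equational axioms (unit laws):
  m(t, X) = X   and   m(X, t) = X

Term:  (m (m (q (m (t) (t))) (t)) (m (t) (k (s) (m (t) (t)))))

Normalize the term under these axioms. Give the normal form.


1. (m (m (q (m (t) (t))) (t)) (m (t) (k (s) (m (t) (t)))))  →  (m (q (m (t) (t))) (m (t) (k (s) (m (t) (t)))))
2. (m (q (m (t) (t))) (m (t) (k (s) (m (t) (t)))))  →  (m (q (t)) (m (t) (k (s) (m (t) (t)))))
3. (m (q (t)) (m (t) (k (s) (m (t) (t)))))  →  (m (q (t)) (k (s) (m (t) (t))))
4. (m (q (t)) (k (s) (m (t) (t))))  →  (m (q (t)) (k (s) (t)))

normal form = (m (q (t)) (k (s) (t)))


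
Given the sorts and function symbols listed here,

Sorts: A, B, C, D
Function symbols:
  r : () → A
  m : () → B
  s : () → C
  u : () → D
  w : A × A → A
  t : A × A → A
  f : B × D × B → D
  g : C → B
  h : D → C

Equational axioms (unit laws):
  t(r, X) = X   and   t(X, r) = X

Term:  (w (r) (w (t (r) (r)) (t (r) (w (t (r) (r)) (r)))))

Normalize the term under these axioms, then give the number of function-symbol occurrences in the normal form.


size = 7

1. (w (r) (w (t (r) (r)) (t (r) (w (t (r) (r)) (r)))))  →  (w (r) (w (r) (t (r) (w (t (r) (r)) (r)))))
2. (w (r) (w (r) (t (r) (w (t (r) (r)) (r)))))  →  (w (r) (w (r) (w (t (r) (r)) (r))))
3. (w (r) (w (r) (w (t (r) (r)) (r))))  →  (w (r) (w (r) (w (r) (r))))
normal form: (w (r) (w (r) (w (r) (r))))


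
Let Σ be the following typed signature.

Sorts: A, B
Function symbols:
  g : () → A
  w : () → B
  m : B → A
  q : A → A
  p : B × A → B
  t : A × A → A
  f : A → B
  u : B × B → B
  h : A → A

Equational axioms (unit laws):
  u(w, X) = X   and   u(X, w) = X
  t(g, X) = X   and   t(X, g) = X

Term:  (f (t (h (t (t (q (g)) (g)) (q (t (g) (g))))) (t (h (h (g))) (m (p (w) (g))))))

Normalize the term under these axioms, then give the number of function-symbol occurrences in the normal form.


size = 16

1. (f (t (h (t (t (q (g)) (g)) (q (t (g) (g))))) (t (h (h (g))) (m (p (w) (g))))))  →  (f (t (h (t (q (g)) (q (t (g) (g))))) (t (h (h (g))) (m (p (w) (g))))))
2. (f (t (h (t (q (g)) (q (t (g) (g))))) (t (h (h (g))) (m (p (w) (g))))))  →  (f (t (h (t (q (g)) (q (g)))) (t (h (h (g))) (m (p (w) (g))))))
normal form: (f (t (h (t (q (g)) (q (g)))) (t (h (h (g))) (m (p (w) (g))))))


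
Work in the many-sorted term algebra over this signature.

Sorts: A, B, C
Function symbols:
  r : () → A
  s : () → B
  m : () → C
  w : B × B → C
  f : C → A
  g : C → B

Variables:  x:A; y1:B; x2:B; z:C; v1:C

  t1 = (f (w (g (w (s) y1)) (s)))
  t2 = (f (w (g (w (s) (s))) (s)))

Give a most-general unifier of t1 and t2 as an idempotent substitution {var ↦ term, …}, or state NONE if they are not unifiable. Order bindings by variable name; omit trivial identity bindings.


{y1 ↦ (s)}


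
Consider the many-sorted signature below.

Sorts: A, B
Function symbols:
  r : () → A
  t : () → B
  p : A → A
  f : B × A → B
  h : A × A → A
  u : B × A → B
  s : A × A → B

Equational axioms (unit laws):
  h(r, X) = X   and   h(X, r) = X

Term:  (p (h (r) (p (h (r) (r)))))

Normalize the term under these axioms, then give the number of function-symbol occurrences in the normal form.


size = 3

1. (p (h (r) (p (h (r) (r)))))  →  (p (p (h (r) (r))))
2. (p (p (h (r) (r))))  →  (p (p (r)))
normal form: (p (p (r)))


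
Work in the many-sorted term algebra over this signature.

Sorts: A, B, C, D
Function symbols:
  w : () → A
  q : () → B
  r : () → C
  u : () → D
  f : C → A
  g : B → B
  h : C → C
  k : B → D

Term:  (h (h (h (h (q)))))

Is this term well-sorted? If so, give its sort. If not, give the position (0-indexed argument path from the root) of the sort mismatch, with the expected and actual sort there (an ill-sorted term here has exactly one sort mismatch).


ill-sorted at position [0, 0, 0, 0]: expected C, got B

        (q) : B
      (h (q)) : ✗ arg 0 at [0, 0, 0, 0] has sort B, expected C


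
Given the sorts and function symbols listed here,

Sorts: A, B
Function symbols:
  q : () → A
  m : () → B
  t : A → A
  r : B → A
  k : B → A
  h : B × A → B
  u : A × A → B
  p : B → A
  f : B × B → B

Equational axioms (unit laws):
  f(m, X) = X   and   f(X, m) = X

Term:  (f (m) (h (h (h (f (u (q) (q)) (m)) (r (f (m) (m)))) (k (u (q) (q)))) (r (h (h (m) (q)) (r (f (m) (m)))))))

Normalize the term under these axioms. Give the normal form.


normal form = (h (h (h (u (q) (q)) (r (m))) (k (u (q) (q)))) (r (h (h (m) (q)) (r (m)))))

1. (f (m) (h (h (h (f (u (q) (q)) (m)) (r (f (m) (m)))) (k (u (q) (q)))) (r (h (h (m) (q)) (r (f (m) (m)))))))  →  (h (h (h (f (u (q) (q)) (m)) (r (f (m) (m)))) (k (u (q) (q)))) (r (h (h (m) (q)) (r (f (m) (m))))))
2. (h (h (h (f (u (q) (q)) (m)) (r (f (m) (m)))) (k (u (q) (q)))) (r (h (h (m) (q)) (r (f (m) (m))))))  →  (h (h (h (u (q) (q)) (r (f (m) (m)))) (k (u (q) (q)))) (r (h (h (m) (q)) (r (f (m) (m))))))
3. (h (h (h (u (q) (q)) (r (f (m) (m)))) (k (u (q) (q)))) (r (h (h (m) (q)) (r (f (m) (m))))))  →  (h (h (h (u (q) (q)) (r (m))) (k (u (q) (q)))) (r (h (h (m) (q)) (r (f (m) (m))))))
4. (h (h (h (u (q) (q)) (r (m))) (k (u (q) (q)))) (r (h (h (m) (q)) (r (f (m) (m))))))  →  (h (h (h (u (q) (q)) (r (m))) (k (u (q) (q)))) (r (h (h (m) (q)) (r (m)))))


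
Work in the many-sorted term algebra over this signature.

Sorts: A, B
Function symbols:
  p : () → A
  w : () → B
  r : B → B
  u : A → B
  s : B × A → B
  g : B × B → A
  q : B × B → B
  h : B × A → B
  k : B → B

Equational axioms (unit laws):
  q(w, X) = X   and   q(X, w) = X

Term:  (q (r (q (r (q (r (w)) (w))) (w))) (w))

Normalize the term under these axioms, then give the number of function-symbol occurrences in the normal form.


1. (q (r (q (r (q (r (w)) (w))) (w))) (w))  →  (r (q (r (q (r (w)) (w))) (w)))
2. (r (q (r (q (r (w)) (w))) (w)))  →  (r (r (q (r (w)) (w))))
3. (r (r (q (r (w)) (w))))  →  (r (r (r (w))))
normal form: (r (r (r (w))))

size = 4


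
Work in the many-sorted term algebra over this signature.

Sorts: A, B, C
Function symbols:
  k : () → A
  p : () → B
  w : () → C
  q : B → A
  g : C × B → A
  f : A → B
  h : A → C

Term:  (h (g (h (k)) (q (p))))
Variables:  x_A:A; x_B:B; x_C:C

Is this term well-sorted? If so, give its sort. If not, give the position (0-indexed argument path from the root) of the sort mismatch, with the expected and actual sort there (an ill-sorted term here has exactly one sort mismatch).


ill-sorted at position [0, 1]: expected B, got A

      (k) : A
    (h (k)) : C
      (p) : B
    (q (p)) : A
  (g (h (k)) (q (p))) : ✗ arg 1 at [0, 1] has sort A, expected B


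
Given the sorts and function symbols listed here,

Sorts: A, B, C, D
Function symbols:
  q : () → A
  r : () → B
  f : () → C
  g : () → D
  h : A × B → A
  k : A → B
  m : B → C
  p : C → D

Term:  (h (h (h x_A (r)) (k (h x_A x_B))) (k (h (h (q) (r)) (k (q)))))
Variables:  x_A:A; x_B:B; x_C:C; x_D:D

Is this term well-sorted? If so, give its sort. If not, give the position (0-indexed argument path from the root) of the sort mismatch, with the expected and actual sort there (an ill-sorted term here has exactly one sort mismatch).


well-sorted; sort = A

      x_A : A
      (r) : B
    (h x_A (r)) : A
        x_A : A
        x_B : B
      (h x_A x_B) : A
    (k (h x_A x_B)) : B
  (h (h x_A (r)) (k (h x_A x_B))) : A
        (q) : A
        (r) : B
      (h (q) (r)) : A
        (q) : A
      (k (q)) : B
    (h (h (q) (r)) (k (q))) : A
  (k (h (h (q) (r)) (k (q)))) : B
(h (h (h x_A (r)) (k (h x_A x_B))) (k (h (h (q) (r)) (k (q))))) : A


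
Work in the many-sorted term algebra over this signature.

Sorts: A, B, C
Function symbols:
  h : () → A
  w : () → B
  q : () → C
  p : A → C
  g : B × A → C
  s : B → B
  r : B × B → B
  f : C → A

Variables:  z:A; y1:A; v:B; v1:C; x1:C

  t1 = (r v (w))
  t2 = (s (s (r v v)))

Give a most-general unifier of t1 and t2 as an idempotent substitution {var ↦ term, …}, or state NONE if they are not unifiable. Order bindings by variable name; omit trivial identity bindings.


NONE (not unifiable)

head clash or occurs-check failure — not unifiable


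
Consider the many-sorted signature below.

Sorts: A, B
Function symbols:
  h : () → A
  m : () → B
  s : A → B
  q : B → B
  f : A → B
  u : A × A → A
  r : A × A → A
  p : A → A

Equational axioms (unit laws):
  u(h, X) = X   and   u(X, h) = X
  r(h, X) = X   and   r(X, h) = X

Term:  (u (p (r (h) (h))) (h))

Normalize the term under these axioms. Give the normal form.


normal form = (p (h))

1. (u (p (r (h) (h))) (h))  →  (p (r (h) (h)))
2. (p (r (h) (h)))  →  (p (h))


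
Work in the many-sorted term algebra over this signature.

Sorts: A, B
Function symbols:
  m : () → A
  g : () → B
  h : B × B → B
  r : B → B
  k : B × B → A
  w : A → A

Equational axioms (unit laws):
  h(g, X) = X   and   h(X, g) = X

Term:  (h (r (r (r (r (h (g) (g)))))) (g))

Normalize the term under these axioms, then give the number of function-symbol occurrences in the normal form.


1. (h (r (r (r (r (h (g) (g)))))) (g))  →  (r (r (r (r (h (g) (g))))))
2. (r (r (r (r (h (g) (g))))))  →  (r (r (r (r (g)))))
normal form: (r (r (r (r (g)))))

size = 5


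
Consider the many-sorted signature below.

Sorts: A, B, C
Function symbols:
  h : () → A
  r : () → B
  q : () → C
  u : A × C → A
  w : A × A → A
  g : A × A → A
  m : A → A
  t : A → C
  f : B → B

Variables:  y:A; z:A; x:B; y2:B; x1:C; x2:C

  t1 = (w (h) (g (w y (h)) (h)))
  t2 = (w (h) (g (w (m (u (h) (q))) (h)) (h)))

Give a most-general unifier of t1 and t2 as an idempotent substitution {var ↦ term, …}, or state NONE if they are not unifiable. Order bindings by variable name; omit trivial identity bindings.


{y ↦ (m (u (h) (q)))}


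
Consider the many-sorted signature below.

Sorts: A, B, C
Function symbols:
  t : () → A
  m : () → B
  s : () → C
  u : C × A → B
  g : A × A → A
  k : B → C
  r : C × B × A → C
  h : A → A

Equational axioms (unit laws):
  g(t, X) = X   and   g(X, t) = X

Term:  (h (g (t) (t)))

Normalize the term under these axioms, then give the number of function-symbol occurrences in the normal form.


1. (h (g (t) (t)))  →  (h (t))
normal form: (h (t))

size = 2


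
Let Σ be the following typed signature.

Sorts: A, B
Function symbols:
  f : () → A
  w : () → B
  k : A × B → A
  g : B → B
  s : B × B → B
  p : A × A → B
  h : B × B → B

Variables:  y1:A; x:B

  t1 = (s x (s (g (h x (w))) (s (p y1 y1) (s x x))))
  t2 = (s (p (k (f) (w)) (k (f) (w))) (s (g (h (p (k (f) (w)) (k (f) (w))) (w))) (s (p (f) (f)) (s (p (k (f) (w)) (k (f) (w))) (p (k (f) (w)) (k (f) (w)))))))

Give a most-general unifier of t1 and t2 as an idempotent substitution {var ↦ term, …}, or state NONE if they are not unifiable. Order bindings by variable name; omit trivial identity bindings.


{x ↦ (p (k (f) (w)) (k (f) (w))), y1 ↦ (f)}


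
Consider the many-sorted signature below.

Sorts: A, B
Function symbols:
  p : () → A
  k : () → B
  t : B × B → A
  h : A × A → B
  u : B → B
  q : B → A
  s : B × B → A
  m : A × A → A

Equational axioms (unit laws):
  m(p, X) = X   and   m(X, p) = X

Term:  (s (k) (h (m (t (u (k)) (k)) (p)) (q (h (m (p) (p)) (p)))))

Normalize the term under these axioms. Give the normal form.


1. (s (k) (h (m (t (u (k)) (k)) (p)) (q (h (m (p) (p)) (p)))))  →  (s (k) (h (t (u (k)) (k)) (q (h (m (p) (p)) (p)))))
2. (s (k) (h (t (u (k)) (k)) (q (h (m (p) (p)) (p)))))  →  (s (k) (h (t (u (k)) (k)) (q (h (p) (p)))))

normal form = (s (k) (h (t (u (k)) (k)) (q (h (p) (p)))))


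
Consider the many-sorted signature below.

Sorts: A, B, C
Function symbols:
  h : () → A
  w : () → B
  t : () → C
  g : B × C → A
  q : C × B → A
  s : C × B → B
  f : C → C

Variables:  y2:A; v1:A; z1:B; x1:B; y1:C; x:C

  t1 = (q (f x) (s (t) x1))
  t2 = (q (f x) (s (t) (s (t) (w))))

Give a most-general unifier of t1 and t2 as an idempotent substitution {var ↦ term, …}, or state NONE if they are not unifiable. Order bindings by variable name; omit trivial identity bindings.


{x1 ↦ (s (t) (w))}


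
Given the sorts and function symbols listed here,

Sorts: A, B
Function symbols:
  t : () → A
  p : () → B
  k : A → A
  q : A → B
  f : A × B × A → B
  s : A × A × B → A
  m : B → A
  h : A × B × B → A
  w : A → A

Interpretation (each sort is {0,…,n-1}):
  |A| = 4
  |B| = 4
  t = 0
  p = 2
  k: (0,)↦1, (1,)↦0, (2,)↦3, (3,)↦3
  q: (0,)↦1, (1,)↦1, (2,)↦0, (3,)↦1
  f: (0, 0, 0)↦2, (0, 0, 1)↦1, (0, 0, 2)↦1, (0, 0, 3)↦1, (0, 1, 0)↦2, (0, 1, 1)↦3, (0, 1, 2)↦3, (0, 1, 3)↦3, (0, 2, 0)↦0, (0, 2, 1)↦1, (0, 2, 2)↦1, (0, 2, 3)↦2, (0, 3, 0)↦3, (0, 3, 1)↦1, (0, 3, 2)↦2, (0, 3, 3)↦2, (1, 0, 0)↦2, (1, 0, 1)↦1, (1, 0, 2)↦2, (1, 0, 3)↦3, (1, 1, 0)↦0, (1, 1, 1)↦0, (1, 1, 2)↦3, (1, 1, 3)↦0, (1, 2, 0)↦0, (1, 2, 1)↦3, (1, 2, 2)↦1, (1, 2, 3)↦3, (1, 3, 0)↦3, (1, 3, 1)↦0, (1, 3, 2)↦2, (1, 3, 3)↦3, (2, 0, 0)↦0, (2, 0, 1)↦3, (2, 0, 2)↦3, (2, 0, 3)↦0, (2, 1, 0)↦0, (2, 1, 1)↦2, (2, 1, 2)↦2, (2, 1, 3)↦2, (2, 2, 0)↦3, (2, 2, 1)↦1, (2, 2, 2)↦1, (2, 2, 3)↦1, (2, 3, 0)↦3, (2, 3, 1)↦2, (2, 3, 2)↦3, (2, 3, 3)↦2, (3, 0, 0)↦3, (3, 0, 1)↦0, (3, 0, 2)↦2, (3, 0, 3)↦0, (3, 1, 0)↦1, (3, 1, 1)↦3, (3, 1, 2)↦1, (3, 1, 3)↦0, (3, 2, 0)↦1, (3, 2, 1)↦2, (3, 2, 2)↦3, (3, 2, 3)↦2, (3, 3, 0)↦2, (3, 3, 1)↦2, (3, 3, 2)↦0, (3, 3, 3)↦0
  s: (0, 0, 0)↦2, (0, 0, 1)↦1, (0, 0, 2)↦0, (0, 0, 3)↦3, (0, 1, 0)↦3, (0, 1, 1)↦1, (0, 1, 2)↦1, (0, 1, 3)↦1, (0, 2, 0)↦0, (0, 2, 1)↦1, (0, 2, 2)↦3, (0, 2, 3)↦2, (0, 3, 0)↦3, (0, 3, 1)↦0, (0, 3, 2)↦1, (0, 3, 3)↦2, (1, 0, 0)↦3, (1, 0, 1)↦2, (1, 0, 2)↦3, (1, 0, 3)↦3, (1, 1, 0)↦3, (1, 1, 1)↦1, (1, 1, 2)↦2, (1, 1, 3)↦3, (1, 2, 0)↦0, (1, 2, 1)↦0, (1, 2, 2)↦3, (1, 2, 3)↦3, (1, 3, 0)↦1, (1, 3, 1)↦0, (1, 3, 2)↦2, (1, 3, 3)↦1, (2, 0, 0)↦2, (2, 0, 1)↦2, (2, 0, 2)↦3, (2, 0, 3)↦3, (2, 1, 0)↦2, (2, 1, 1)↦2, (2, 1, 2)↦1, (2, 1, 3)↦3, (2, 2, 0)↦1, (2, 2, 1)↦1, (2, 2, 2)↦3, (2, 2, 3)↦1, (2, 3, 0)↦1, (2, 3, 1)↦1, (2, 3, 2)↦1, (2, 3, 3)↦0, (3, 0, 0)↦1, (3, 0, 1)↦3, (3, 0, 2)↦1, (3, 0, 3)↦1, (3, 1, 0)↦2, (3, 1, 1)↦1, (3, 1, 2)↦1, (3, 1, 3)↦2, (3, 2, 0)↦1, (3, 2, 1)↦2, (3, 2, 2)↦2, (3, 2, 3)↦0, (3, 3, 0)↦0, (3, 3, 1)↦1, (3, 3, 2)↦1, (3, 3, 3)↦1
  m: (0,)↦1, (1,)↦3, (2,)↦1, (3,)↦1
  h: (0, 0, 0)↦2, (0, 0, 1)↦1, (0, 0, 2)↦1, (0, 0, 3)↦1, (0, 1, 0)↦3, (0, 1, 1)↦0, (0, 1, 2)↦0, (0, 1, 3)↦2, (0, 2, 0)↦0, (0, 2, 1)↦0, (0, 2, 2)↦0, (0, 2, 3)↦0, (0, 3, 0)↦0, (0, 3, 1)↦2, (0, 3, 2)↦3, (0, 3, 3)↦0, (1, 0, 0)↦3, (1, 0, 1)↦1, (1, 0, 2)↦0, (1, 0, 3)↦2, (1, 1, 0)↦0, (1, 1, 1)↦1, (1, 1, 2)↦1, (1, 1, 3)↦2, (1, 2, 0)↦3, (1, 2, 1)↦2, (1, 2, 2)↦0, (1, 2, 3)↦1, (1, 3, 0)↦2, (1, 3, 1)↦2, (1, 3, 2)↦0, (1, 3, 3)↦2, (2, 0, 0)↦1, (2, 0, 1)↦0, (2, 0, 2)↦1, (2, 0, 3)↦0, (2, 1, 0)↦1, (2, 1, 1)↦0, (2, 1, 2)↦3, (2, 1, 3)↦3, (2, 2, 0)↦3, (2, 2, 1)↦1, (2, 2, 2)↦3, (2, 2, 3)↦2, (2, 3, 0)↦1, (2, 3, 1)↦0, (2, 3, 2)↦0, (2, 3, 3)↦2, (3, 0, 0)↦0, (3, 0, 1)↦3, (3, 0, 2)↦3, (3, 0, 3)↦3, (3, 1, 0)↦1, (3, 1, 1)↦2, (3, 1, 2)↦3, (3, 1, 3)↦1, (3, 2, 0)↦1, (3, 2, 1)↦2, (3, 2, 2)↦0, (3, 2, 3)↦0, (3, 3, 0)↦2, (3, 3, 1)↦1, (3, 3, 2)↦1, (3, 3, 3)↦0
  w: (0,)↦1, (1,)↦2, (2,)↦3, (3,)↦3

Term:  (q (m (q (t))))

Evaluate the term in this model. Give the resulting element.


value = 1

  t = 0
  (q (t)) = q(0,) = 1
  (m (q (t))) = m(1,) = 3
  (q (m (q (t)))) = q(3,) = 1


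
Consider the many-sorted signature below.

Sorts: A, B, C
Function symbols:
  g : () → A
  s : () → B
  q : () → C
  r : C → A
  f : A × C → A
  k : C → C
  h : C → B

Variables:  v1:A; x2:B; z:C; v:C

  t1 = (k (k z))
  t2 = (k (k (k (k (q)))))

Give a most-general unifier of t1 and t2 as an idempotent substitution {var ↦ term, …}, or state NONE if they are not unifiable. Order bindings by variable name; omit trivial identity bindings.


{z ↦ (k (k (q)))}


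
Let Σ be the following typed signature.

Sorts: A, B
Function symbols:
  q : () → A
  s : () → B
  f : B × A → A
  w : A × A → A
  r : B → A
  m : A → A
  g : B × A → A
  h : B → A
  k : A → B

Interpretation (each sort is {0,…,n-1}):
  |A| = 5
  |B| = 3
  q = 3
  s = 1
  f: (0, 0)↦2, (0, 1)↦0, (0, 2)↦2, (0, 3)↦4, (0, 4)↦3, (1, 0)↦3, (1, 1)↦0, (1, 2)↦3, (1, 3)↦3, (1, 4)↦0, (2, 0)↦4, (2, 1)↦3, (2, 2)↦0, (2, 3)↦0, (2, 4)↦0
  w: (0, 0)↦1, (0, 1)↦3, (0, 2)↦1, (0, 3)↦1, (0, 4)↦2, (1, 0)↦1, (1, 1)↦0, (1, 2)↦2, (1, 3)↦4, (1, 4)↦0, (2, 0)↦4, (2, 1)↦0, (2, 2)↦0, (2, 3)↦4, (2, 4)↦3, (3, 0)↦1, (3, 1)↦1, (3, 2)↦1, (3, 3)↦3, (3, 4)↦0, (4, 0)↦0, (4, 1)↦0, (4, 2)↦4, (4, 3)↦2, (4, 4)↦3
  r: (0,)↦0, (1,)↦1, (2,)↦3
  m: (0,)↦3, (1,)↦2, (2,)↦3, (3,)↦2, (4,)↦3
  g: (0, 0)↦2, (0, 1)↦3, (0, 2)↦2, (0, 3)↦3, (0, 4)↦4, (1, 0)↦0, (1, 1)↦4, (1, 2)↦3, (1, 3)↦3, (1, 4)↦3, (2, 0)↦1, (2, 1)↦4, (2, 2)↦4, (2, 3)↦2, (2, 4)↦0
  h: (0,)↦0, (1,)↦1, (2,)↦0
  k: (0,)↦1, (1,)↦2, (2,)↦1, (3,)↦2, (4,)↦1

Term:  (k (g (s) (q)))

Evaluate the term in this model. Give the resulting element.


  s = 1
  q = 3
  (g (s) (q)) = g(1, 3) = 3
  (k (g (s) (q))) = k(3,) = 2

value = 2


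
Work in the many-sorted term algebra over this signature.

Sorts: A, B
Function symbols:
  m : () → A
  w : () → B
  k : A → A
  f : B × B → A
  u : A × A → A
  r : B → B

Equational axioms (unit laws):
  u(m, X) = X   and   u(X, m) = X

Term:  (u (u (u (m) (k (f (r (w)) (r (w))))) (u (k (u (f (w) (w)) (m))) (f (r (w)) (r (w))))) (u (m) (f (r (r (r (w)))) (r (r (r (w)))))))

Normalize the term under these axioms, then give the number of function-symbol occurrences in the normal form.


1. (u (u (u (m) (k (f (r (w)) (r (w))))) (u (k (u (f (w) (w)) (m))) (f (r (w)) (r (w))))) (u (m) (f (r (r (r (w)))) (r (r (r (w)))))))  →  (u (u (k (f (r (w)) (r (w)))) (u (k (u (f (w) (w)) (m))) (f (r (w)) (r (w))))) (u (m) (f (r (r (r (w)))) (r (r (r (w)))))))
2. (u (u (k (f (r (w)) (r (w)))) (u (k (u (f (w) (w)) (m))) (f (r (w)) (r (w))))) (u (m) (f (r (r (r (w)))) (r (r (r (w)))))))  →  (u (u (k (f (r (w)) (r (w)))) (u (k (f (w) (w))) (f (r (w)) (r (w))))) (u (m) (f (r (r (r (w)))) (r (r (r (w)))))))
3. (u (u (k (f (r (w)) (r (w)))) (u (k (f (w) (w))) (f (r (w)) (r (w))))) (u (m) (f (r (r (r (w)))) (r (r (r (w)))))))  →  (u (u (k (f (r (w)) (r (w)))) (u (k (f (w) (w))) (f (r (w)) (r (w))))) (f (r (r (r (w)))) (r (r (r (w))))))
normal form: (u (u (k (f (r (w)) (r (w)))) (u (k (f (w) (w))) (f (r (w)) (r (w))))) (f (r (r (r (w)))) (r (r (r (w))))))

size = 27


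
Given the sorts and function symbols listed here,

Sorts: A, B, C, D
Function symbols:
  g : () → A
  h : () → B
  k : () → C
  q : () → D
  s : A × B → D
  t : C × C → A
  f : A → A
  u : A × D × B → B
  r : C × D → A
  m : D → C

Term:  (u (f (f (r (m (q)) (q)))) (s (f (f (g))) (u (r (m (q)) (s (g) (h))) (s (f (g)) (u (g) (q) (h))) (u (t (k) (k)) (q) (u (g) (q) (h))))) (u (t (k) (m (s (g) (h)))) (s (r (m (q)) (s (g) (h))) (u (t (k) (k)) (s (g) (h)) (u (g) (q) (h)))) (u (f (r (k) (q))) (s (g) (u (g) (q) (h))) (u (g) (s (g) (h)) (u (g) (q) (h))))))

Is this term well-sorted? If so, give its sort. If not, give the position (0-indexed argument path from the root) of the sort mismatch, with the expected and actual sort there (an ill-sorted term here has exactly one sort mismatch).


well-sorted; sort = B

          (q) : D
        (m (q)) : C
        (q) : D
      (r (m (q)) (q)) : A
    (f (r (m (q)) (q))) : A
  (f (f (r (m (q)) (q)))) : A
        (g) : A
      (f (g)) : A
    (f (f (g))) : A
          (q) : D
        (m (q)) : C
          (g) : A
          (h) : B
        (s (g) (h)) : D
      (r (m (q)) (s (g) (h))) : A
          (g) : A
        (f (g)) : A
          (g) : A
          (q) : D
          (h) : B
        (u (g) (q) (h)) : B
      (s (f (g)) (u (g) (q) (h))) : D
          (k) : C
          (k) : C
        (t (k) (k)) : A
        (q) : D
          (g) : A
          (q) : D
          (h) : B
        (u (g) (q) (h)) : B
      (u (t (k) (k)) (q) (u (g) (q) (h))) : B
    (u (r (m (q)) (s (g) (h))) (s (f (g)) (u (g) (q) (h))) (u (t (k) (k)) (q) (u (g) (q) (h)))) : B
  (s (f (f (g))) (u (r (m (q)) (s (g) (h))) (s (f (g)) (u (g) (q) (h))) (u (t (k) (k)) (q) (u (g) (q) (h))))) : D
      (k) : C
          (g) : A
          (h) : B
        (s (g) (h)) : D
      (m (s (g) (h))) : C
    (t (k) (m (s (g) (h)))) : A
          (q) : D
        (m (q)) : C
          (g) : A
          (h) : B
        (s (g) (h)) : D
      (r (m (q)) (s (g) (h))) : A
          (k) : C
          (k) : C
        (t (k) (k)) : A
          (g) : A
          (h) : B
        (s (g) (h)) : D
          (g) : A
          (q) : D
          (h) : B
        (u (g) (q) (h)) : B
      (u (t (k) (k)) (s (g) (h)) (u (g) (q) (h))) : B
    (s (r (m (q)) (s (g) (h))) (u (t (k) (k)) (s (g) (h)) (u (g) (q) (h)))) : D
          (k) : C
          (q) : D
        (r (k) (q)) : A
      (f (r (k) (q))) : A
        (g) : A
          (g) : A
          (q) : D
          (h) : B
        (u (g) (q) (h)) : B
      (s (g) (u (g) (q) (h))) : D
        (g) : A
          (g) : A
          (h) : B
        (s (g) (h)) : D
          (g) : A
          (q) : D
          (h) : B
        (u (g) (q) (h)) : B
      (u (g) (s (g) (h)) (u (g) (q) (h))) : B
    (u (f (r (k) (q))) (s (g) (u (g) (q) (h))) (u (g) (s (g) (h)) (u (g) (q) (h)))) : B
  (u (t (k) (m (s (g) (h)))) (s (r (m (q)) (s (g) (h))) (u (t (k) (k)) (s (g) (h)) (u (g) (q) (h)))) (u (f (r (k) (q))) (s (g) (u (g) (q) (h))) (u (g) (s (g) (h)) (u (g) (q) (h))))) : B
(u (f (f (r (m (q)) (q)))) (s (f (f (g))) (u (r (m (q)) (s (g) (h))) (s (f (g)) (u (g) (q) (h))) (u (t (k) (k)) (q) (u (g) (q) (h))))) (u (t (k) (m (s (g) (h)))) (s (r (m (q)) (s (g) (h))) (u (t (k) (k)) (s (g) (h)) (u (g) (q) (h)))) (u (f (r (k) (q))) (s (g) (u (g) (q) (h))) (u (g) (s (g) (h)) (u (g) (q) (h)))))) : B


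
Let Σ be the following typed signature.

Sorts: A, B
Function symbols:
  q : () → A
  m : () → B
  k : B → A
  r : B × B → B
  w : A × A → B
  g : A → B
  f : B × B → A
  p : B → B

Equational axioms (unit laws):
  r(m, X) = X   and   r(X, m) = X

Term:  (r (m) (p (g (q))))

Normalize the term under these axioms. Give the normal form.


normal form = (p (g (q)))

1. (r (m) (p (g (q))))  →  (p (g (q)))


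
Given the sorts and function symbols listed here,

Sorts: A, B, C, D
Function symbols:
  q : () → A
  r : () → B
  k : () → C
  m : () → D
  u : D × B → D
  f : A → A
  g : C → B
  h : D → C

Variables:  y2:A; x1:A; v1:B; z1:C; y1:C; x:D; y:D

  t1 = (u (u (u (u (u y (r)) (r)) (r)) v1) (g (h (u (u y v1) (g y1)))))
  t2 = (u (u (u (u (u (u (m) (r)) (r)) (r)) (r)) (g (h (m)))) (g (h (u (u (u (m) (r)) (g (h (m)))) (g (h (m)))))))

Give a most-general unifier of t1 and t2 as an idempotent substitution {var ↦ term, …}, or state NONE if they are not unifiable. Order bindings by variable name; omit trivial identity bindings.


{v1 ↦ (g (h (m))), y ↦ (u (m) (r)), y1 ↦ (h (m))}


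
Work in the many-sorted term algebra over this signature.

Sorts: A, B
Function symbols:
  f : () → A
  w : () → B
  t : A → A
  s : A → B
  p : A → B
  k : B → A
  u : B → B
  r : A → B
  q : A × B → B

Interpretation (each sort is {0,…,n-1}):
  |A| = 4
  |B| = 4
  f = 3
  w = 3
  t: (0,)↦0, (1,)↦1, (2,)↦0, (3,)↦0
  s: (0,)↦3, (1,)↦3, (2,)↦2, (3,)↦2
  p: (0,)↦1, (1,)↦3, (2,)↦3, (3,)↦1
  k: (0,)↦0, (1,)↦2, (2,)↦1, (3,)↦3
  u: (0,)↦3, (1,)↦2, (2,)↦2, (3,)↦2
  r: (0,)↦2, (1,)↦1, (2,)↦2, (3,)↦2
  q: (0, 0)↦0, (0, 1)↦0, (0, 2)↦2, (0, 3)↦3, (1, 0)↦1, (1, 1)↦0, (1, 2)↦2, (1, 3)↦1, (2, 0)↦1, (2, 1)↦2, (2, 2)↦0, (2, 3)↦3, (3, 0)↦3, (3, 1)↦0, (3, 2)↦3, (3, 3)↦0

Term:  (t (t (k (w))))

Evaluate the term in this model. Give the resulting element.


value = 0

  w = 3
  (k (w)) = k(3,) = 3
  (t (k (w))) = t(3,) = 0
  (t (t (k (w)))) = t(0,) = 0


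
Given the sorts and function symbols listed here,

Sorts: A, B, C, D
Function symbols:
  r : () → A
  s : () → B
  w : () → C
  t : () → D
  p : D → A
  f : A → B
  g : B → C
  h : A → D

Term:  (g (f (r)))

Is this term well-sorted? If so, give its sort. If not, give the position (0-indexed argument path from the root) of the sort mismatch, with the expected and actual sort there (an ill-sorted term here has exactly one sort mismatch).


well-sorted; sort = C

    (r) : A
  (f (r)) : B
(g (f (r))) : C


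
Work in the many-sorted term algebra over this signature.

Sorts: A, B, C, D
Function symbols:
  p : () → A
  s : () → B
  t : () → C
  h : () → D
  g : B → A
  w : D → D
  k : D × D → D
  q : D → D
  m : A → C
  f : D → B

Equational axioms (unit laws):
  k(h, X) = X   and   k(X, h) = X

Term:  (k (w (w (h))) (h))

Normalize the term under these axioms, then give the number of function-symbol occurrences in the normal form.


size = 3

1. (k (w (w (h))) (h))  →  (w (w (h)))
normal form: (w (w (h)))


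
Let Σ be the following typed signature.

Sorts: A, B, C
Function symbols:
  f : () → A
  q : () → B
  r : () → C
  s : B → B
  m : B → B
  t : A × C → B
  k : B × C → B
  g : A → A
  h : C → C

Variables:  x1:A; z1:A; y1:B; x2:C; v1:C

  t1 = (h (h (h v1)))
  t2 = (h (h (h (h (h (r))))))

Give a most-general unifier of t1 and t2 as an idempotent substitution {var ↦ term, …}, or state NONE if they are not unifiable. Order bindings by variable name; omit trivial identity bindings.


{v1 ↦ (h (h (r)))}


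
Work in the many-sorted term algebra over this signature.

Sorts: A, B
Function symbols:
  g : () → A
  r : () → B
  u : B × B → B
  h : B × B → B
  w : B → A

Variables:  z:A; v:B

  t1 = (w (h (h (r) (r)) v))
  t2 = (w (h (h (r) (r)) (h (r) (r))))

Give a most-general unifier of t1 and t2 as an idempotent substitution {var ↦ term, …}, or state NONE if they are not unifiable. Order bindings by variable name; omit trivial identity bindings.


{v ↦ (h (r) (r))}


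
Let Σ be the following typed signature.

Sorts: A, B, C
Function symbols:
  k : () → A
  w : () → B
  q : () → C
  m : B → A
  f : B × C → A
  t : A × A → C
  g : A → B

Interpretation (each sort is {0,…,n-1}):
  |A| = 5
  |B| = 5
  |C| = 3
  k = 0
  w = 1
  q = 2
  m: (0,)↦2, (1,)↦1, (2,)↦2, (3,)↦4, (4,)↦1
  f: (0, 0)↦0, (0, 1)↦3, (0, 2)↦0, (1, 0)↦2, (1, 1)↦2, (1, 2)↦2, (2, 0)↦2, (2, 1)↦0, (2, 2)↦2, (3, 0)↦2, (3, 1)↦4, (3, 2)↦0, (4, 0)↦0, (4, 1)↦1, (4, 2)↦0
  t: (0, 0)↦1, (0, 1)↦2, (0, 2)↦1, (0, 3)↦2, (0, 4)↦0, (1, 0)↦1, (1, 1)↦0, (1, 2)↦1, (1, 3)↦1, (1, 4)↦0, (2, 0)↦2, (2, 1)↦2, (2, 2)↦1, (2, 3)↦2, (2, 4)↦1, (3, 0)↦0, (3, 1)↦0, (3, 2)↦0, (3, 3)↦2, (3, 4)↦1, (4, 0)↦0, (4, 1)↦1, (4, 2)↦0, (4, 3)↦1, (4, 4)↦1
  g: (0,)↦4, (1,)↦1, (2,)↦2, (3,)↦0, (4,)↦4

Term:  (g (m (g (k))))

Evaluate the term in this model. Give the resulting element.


  k = 0
  (g (k)) = g(0,) = 4
  (m (g (k))) = m(4,) = 1
  (g (m (g (k)))) = g(1,) = 1

value = 1


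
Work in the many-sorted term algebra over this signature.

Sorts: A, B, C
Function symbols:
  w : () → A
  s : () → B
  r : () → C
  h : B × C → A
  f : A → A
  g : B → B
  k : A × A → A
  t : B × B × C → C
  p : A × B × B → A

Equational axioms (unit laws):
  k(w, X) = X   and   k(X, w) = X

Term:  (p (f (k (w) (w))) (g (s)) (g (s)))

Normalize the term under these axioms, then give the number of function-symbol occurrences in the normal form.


size = 7

1. (p (f (k (w) (w))) (g (s)) (g (s)))  →  (p (f (w)) (g (s)) (g (s)))
normal form: (p (f (w)) (g (s)) (g (s)))


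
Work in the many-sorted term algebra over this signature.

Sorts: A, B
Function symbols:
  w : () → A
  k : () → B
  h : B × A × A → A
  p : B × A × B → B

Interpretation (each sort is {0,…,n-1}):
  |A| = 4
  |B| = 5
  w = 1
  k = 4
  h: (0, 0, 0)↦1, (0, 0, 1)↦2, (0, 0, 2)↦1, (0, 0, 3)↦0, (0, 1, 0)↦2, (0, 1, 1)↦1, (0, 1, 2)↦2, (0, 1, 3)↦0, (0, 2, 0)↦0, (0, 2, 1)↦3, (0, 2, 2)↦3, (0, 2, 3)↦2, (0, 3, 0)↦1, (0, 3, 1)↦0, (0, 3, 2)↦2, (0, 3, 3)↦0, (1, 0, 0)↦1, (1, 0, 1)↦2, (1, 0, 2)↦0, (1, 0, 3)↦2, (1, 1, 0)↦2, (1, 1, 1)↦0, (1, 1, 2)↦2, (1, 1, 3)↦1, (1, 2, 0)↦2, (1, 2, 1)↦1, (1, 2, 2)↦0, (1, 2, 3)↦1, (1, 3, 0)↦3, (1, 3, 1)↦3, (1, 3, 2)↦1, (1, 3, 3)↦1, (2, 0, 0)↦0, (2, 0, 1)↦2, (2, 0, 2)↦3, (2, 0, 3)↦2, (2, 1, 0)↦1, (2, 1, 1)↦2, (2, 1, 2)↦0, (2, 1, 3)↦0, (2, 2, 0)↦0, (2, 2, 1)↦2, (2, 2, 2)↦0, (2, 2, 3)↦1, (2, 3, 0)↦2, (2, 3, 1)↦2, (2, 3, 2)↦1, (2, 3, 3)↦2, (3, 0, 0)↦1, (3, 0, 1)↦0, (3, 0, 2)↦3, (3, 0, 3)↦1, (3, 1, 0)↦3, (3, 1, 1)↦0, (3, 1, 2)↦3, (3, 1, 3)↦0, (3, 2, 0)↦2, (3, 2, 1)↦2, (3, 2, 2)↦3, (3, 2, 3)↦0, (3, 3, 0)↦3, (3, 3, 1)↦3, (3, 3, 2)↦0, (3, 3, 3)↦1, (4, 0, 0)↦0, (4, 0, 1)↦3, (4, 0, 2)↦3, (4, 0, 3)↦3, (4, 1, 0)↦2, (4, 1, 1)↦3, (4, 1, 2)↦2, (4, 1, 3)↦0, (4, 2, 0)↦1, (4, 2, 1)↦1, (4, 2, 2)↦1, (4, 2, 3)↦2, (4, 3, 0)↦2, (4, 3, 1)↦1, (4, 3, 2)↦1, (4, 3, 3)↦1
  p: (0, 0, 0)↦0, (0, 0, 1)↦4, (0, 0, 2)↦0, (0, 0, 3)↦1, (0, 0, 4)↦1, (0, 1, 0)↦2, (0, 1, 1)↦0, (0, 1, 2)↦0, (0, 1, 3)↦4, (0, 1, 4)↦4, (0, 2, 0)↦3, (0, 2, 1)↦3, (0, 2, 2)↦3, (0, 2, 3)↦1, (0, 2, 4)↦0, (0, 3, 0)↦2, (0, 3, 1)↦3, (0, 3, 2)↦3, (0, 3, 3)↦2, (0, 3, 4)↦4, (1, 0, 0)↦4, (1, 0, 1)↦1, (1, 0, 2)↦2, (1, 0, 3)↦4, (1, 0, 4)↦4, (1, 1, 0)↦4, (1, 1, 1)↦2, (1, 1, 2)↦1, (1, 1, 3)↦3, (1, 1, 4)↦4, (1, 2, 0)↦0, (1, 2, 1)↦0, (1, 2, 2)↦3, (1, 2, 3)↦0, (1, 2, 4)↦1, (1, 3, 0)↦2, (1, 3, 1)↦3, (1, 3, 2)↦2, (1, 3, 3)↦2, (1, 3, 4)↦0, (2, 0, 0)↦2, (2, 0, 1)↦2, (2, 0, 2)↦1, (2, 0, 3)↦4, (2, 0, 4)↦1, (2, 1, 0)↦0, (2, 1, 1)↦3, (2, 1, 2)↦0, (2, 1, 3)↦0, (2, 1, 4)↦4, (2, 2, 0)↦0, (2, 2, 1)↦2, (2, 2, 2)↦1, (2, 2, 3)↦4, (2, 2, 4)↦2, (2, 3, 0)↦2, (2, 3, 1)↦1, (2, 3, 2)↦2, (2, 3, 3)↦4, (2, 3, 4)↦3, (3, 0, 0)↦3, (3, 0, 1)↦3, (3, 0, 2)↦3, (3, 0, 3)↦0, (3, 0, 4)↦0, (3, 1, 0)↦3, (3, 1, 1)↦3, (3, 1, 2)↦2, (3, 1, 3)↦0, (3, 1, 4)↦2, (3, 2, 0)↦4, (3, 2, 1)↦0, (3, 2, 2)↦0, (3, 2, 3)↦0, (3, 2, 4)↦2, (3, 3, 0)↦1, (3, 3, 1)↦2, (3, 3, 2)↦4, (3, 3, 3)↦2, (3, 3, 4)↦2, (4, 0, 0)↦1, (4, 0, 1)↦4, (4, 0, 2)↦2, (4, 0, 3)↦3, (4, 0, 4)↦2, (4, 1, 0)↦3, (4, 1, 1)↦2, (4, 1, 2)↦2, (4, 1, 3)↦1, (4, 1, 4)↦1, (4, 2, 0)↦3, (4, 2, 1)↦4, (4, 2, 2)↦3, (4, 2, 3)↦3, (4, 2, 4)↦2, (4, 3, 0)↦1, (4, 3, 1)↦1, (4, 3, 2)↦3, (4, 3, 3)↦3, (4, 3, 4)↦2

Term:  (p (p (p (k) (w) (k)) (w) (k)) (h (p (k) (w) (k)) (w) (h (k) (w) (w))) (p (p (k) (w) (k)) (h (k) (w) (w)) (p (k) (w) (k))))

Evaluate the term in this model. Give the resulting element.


  k = 4
  w = 1
  k = 4
  (p (k) (w) (k)) = p(4, 1, 4) = 1
  w = 1
  k = 4
  (p (p (k) (w) (k)) (w) (k)) = p(1, 1, 4) = 4
  k = 4
  w = 1
  k = 4
  (p (k) (w) (k)) = p(4, 1, 4) = 1
  w = 1
  k = 4
  w = 1
  w = 1
  (h (k) (w) (w)) = h(4, 1, 1) = 3
  (h (p (k) (w) (k)) (w) (h (k) (w) (w))) = h(1, 1, 3) = 1
  k = 4
  w = 1
  k = 4
  (p (k) (w) (k)) = p(4, 1, 4) = 1
  k = 4
  w = 1
  w = 1
  (h (k) (w) (w)) = h(4, 1, 1) = 3
  k = 4
  w = 1
  k = 4
  (p (k) (w) (k)) = p(4, 1, 4) = 1
  (p (p (k) (w) (k)) (h (k) (w) (w)) (p (k) (w) (k))) = p(1, 3, 1) = 3
  (p (p (p (k) (w) (k)) (w) (k)) (h (p (k) (w) (k)) (w) (h (k) (w) (w))) (p (p (k) (w) (k)) (h (k) (w) (w)) (p (k) (w) (k)))) = p(4, 1, 3) = 1

value = 1


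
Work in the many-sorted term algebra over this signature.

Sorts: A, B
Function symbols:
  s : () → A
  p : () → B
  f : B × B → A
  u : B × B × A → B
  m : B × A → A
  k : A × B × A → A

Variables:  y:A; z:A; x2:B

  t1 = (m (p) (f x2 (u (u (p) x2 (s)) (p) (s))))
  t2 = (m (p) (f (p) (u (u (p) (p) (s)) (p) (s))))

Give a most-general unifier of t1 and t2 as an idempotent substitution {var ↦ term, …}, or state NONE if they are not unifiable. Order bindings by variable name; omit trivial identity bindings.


{x2 ↦ (p)}


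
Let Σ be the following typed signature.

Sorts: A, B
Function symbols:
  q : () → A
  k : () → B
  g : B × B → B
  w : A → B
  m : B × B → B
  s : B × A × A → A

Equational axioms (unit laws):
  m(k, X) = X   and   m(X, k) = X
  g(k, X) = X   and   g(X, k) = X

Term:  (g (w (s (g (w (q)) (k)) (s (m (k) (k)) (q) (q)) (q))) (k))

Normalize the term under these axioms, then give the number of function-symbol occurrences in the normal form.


1. (g (w (s (g (w (q)) (k)) (s (m (k) (k)) (q) (q)) (q))) (k))  →  (w (s (g (w (q)) (k)) (s (m (k) (k)) (q) (q)) (q)))
2. (w (s (g (w (q)) (k)) (s (m (k) (k)) (q) (q)) (q)))  →  (w (s (w (q)) (s (m (k) (k)) (q) (q)) (q)))
3. (w (s (w (q)) (s (m (k) (k)) (q) (q)) (q)))  →  (w (s (w (q)) (s (k) (q) (q)) (q)))
normal form: (w (s (w (q)) (s (k) (q) (q)) (q)))

size = 9


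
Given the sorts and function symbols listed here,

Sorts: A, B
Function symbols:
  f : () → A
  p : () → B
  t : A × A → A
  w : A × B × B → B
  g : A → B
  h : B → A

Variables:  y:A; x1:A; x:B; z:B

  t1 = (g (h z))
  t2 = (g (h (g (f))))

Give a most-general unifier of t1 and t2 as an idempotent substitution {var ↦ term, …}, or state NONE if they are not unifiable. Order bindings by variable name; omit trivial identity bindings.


{z ↦ (g (f))}


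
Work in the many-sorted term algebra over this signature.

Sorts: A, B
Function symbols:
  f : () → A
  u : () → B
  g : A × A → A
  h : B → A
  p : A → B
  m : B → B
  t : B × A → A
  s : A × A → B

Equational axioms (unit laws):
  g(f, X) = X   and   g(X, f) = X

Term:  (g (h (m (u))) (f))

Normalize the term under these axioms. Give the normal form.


normal form = (h (m (u)))

1. (g (h (m (u))) (f))  →  (h (m (u)))


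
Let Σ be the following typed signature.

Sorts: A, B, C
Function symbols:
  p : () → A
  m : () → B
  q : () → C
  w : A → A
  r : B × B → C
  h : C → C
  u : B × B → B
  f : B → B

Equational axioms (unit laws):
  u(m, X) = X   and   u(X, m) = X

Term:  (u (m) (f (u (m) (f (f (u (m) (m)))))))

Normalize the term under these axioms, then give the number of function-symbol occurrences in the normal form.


1. (u (m) (f (u (m) (f (f (u (m) (m)))))))  →  (f (u (m) (f (f (u (m) (m))))))
2. (f (u (m) (f (f (u (m) (m))))))  →  (f (f (f (u (m) (m)))))
3. (f (f (f (u (m) (m)))))  →  (f (f (f (m))))
normal form: (f (f (f (m))))

size = 4


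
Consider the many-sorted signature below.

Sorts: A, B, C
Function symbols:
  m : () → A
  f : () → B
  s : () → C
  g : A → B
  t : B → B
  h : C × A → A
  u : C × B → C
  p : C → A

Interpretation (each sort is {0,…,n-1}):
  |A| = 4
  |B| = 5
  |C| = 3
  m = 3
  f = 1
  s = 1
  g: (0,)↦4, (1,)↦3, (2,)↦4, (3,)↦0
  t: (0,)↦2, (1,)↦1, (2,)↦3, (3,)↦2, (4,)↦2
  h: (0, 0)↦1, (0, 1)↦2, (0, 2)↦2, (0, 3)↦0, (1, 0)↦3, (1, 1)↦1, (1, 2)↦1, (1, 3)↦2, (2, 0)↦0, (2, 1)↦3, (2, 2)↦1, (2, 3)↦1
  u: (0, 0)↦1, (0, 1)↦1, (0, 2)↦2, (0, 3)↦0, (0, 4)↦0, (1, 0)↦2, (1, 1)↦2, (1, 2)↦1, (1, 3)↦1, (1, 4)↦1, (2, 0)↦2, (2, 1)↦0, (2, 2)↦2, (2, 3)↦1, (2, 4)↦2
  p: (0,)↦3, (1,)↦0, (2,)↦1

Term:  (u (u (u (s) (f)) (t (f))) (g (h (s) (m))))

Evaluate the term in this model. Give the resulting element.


value = 0

  s = 1
  f = 1
  (u (s) (f)) = u(1, 1) = 2
  f = 1
  (t (f)) = t(1,) = 1
  (u (u (s) (f)) (t (f))) = u(2, 1) = 0
  s = 1
  m = 3
  (h (s) (m)) = h(1, 3) = 2
  (g (h (s) (m))) = g(2,) = 4
  (u (u (u (s) (f)) (t (f))) (g (h (s) (m)))) = u(0, 4) = 0


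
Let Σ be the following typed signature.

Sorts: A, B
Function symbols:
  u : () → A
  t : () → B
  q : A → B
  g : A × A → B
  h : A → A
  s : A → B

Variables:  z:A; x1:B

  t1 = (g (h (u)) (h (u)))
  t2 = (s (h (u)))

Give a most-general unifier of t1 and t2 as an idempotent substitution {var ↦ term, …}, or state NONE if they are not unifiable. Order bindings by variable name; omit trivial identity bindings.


head clash or occurs-check failure — not unifiable

NONE (not unifiable)


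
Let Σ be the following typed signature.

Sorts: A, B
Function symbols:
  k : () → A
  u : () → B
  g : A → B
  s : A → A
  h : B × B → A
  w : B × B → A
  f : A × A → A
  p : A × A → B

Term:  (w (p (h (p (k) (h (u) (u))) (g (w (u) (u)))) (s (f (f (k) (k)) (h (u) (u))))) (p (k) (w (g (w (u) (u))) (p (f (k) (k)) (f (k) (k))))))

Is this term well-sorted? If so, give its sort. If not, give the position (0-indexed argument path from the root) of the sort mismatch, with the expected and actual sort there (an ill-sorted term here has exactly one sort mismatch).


well-sorted; sort = A

        (k) : A
          (u) : B
          (u) : B
        (h (u) (u)) : A
      (p (k) (h (u) (u))) : B
          (u) : B
          (u) : B
        (w (u) (u)) : A
      (g (w (u) (u))) : B
    (h (p (k) (h (u) (u))) (g (w (u) (u)))) : A
          (k) : A
          (k) : A
        (f (k) (k)) : A
          (u) : B
          (u) : B
        (h (u) (u)) : A
      (f (f (k) (k)) (h (u) (u))) : A
    (s (f (f (k) (k)) (h (u) (u)))) : A
  (p (h (p (k) (h (u) (u))) (g (w (u) (u)))) (s (f (f (k) (k)) (h (u) (u))))) : B
    (k) : A
          (u) : B
          (u) : B
        (w (u) (u)) : A
      (g (w (u) (u))) : B
          (k) : A
          (k) : A
        (f (k) (k)) : A
          (k) : A
          (k) : A
        (f (k) (k)) : A
      (p (f (k) (k)) (f (k) (k))) : B
    (w (g (w (u) (u))) (p (f (k) (k)) (f (k) (k)))) : A
  (p (k) (w (g (w (u) (u))) (p (f (k) (k)) (f (k) (k))))) : B
(w (p (h (p (k) (h (u) (u))) (g (w (u) (u)))) (s (f (f (k) (k)) (h (u) (u))))) (p (k) (w (g (w (u) (u))) (p (f (k) (k)) (f (k) (k)))))) : A
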